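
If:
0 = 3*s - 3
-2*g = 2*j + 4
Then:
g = -j - 2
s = 1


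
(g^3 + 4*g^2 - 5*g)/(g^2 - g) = g + 5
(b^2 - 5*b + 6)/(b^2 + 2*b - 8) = (b - 3)/(b + 4)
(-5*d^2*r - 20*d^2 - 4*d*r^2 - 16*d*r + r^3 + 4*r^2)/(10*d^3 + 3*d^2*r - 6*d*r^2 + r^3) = (r + 4)/(-2*d + r)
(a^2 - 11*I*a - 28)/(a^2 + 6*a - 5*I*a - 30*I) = (a^2 - 11*I*a - 28)/(a^2 + a*(6 - 5*I) - 30*I)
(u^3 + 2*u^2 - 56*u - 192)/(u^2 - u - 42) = (u^2 - 4*u - 32)/(u - 7)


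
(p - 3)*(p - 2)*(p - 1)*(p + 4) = p^4 - 2*p^3 - 13*p^2 + 38*p - 24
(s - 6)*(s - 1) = s^2 - 7*s + 6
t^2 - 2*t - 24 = (t - 6)*(t + 4)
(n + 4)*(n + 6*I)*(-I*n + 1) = -I*n^3 + 7*n^2 - 4*I*n^2 + 28*n + 6*I*n + 24*I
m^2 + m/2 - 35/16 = (m - 5/4)*(m + 7/4)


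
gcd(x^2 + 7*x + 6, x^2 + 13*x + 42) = x + 6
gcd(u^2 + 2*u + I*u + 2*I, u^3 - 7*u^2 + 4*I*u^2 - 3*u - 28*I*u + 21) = u + I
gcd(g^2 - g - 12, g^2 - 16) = g - 4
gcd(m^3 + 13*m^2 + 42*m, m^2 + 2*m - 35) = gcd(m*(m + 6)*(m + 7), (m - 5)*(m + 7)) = m + 7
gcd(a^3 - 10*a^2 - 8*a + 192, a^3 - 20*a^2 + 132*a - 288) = a^2 - 14*a + 48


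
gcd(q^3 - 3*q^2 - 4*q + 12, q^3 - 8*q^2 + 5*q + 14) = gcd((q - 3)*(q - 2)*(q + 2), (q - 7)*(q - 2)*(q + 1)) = q - 2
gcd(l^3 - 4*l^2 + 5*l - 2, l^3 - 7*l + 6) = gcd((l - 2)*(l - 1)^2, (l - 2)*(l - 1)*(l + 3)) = l^2 - 3*l + 2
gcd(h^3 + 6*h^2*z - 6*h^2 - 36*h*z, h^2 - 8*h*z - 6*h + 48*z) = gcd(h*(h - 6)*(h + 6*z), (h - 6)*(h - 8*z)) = h - 6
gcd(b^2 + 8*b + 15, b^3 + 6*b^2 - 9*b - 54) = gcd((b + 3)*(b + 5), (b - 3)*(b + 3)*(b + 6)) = b + 3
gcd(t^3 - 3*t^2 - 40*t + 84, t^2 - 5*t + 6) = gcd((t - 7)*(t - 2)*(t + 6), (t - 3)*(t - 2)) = t - 2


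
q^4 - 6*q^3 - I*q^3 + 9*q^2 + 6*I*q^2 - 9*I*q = q*(q - 3)^2*(q - I)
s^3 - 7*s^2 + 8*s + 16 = (s - 4)^2*(s + 1)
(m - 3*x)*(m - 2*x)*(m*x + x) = m^3*x - 5*m^2*x^2 + m^2*x + 6*m*x^3 - 5*m*x^2 + 6*x^3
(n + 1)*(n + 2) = n^2 + 3*n + 2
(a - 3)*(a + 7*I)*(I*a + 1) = I*a^3 - 6*a^2 - 3*I*a^2 + 18*a + 7*I*a - 21*I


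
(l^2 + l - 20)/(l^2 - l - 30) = (l - 4)/(l - 6)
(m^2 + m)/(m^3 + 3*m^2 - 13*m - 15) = m/(m^2 + 2*m - 15)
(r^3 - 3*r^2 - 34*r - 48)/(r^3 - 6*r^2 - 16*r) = (r + 3)/r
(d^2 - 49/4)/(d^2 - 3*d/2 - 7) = (d + 7/2)/(d + 2)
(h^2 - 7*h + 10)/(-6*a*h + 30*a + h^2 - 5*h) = (2 - h)/(6*a - h)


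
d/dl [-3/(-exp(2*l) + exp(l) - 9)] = (3 - 6*exp(l))*exp(l)/(exp(2*l) - exp(l) + 9)^2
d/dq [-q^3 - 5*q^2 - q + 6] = -3*q^2 - 10*q - 1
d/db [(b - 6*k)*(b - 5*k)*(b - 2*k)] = 3*b^2 - 26*b*k + 52*k^2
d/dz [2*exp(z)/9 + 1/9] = 2*exp(z)/9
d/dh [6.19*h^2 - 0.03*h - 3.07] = 12.38*h - 0.03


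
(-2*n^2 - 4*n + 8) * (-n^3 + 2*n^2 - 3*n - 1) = 2*n^5 - 10*n^3 + 30*n^2 - 20*n - 8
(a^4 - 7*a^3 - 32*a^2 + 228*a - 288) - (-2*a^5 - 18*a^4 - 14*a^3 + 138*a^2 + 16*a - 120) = 2*a^5 + 19*a^4 + 7*a^3 - 170*a^2 + 212*a - 168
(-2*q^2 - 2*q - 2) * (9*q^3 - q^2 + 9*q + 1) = -18*q^5 - 16*q^4 - 34*q^3 - 18*q^2 - 20*q - 2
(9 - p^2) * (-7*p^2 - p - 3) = 7*p^4 + p^3 - 60*p^2 - 9*p - 27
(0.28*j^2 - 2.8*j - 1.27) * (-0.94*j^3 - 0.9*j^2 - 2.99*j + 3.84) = -0.2632*j^5 + 2.38*j^4 + 2.8766*j^3 + 10.5902*j^2 - 6.9547*j - 4.8768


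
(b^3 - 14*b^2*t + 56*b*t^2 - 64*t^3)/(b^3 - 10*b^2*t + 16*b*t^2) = (b - 4*t)/b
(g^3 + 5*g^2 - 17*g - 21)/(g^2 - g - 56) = (g^2 - 2*g - 3)/(g - 8)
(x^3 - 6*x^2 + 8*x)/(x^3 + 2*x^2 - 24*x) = (x - 2)/(x + 6)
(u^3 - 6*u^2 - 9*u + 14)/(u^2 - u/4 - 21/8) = 8*(-u^3 + 6*u^2 + 9*u - 14)/(-8*u^2 + 2*u + 21)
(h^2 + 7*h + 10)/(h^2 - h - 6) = (h + 5)/(h - 3)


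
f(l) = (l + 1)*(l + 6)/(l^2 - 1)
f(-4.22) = -0.34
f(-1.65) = -1.64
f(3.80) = 3.50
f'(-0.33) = -3.96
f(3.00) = 4.50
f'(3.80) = -0.89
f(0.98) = -349.00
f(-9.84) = 0.35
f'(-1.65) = -1.00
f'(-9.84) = -0.06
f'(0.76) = -121.53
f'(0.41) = -20.11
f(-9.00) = 0.30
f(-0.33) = -4.26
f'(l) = -2*l*(l + 1)*(l + 6)/(l^2 - 1)^2 + (l + 1)/(l^2 - 1) + (l + 6)/(l^2 - 1) = -7/(l^2 - 2*l + 1)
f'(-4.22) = -0.26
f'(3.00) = -1.75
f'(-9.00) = -0.07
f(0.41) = -10.86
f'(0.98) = -17500.00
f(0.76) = -28.17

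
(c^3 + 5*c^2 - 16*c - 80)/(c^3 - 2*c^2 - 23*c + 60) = (c + 4)/(c - 3)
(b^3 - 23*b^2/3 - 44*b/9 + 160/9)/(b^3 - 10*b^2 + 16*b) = (b^2 + b/3 - 20/9)/(b*(b - 2))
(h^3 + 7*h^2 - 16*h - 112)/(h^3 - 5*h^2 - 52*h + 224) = (h + 4)/(h - 8)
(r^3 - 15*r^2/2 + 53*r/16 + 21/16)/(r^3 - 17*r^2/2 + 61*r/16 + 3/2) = (r - 7)/(r - 8)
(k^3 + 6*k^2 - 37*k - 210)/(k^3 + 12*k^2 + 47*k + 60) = (k^2 + k - 42)/(k^2 + 7*k + 12)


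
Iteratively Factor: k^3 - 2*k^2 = (k)*(k^2 - 2*k) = k*(k - 2)*(k)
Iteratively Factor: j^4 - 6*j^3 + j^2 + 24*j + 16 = (j + 1)*(j^3 - 7*j^2 + 8*j + 16) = (j - 4)*(j + 1)*(j^2 - 3*j - 4) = (j - 4)*(j + 1)^2*(j - 4)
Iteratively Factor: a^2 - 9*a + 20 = (a - 4)*(a - 5)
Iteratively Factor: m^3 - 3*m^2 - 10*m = (m - 5)*(m^2 + 2*m) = m*(m - 5)*(m + 2)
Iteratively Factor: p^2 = (p)*(p)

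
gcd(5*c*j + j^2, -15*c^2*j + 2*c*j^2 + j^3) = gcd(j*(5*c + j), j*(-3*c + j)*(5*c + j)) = 5*c*j + j^2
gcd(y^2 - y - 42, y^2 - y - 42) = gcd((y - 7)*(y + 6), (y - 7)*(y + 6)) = y^2 - y - 42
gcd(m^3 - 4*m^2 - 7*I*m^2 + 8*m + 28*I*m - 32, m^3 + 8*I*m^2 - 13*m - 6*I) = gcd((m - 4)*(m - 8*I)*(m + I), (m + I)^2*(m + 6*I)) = m + I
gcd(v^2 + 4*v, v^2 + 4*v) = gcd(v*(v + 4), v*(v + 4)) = v^2 + 4*v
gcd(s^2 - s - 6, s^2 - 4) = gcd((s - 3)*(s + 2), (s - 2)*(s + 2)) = s + 2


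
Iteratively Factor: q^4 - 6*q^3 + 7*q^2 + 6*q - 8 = (q - 1)*(q^3 - 5*q^2 + 2*q + 8) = (q - 2)*(q - 1)*(q^2 - 3*q - 4) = (q - 4)*(q - 2)*(q - 1)*(q + 1)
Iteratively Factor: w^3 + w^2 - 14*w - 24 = (w + 2)*(w^2 - w - 12) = (w - 4)*(w + 2)*(w + 3)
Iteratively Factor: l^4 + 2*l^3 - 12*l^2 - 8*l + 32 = (l - 2)*(l^3 + 4*l^2 - 4*l - 16) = (l - 2)*(l + 4)*(l^2 - 4) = (l - 2)*(l + 2)*(l + 4)*(l - 2)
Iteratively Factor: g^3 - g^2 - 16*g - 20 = (g + 2)*(g^2 - 3*g - 10) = (g + 2)^2*(g - 5)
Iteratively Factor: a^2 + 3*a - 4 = (a - 1)*(a + 4)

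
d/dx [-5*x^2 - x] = -10*x - 1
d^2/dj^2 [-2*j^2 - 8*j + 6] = -4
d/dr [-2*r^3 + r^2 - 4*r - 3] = -6*r^2 + 2*r - 4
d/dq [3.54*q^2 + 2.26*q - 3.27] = 7.08*q + 2.26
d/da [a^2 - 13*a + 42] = 2*a - 13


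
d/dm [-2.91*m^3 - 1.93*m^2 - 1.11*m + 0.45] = -8.73*m^2 - 3.86*m - 1.11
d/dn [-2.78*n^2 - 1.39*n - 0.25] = -5.56*n - 1.39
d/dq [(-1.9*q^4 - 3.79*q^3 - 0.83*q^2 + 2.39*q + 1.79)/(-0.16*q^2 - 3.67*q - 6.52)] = (0.608*q^5 + 21.5254*q^4 + 77.3706*q^3 + 77.5609*q^2 + 11.396*q - 9.0135)/(0.0256*q^4 + 1.1744*q^3 + 15.5553*q^2 + 47.8568*q + 42.5104)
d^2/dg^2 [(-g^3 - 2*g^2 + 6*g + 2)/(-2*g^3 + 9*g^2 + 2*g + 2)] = 4*(13*g^6 - 30*g^5 + 162*g^4 - 108*g^3 - 351*g^2 + 102*g + 30)/(8*g^9 - 108*g^8 + 462*g^7 - 537*g^6 - 246*g^5 - 546*g^4 - 200*g^3 - 132*g^2 - 24*g - 8)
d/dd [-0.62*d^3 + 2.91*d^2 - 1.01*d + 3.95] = -1.86*d^2 + 5.82*d - 1.01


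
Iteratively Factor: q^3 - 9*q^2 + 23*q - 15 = (q - 3)*(q^2 - 6*q + 5) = (q - 3)*(q - 1)*(q - 5)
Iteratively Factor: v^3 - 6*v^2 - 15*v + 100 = (v + 4)*(v^2 - 10*v + 25) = (v - 5)*(v + 4)*(v - 5)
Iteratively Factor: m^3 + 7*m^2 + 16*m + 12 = (m + 3)*(m^2 + 4*m + 4) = (m + 2)*(m + 3)*(m + 2)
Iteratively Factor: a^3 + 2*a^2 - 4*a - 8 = (a - 2)*(a^2 + 4*a + 4) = (a - 2)*(a + 2)*(a + 2)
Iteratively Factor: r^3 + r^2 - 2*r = (r + 2)*(r^2 - r) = r*(r + 2)*(r - 1)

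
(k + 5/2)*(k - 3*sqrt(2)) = k^2 - 3*sqrt(2)*k + 5*k/2 - 15*sqrt(2)/2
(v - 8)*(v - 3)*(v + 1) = v^3 - 10*v^2 + 13*v + 24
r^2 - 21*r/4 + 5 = (r - 4)*(r - 5/4)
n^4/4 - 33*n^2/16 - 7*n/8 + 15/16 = (n/4 + 1/4)*(n - 3)*(n - 1/2)*(n + 5/2)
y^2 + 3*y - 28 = (y - 4)*(y + 7)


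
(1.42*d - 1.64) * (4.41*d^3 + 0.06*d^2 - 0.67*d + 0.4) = 6.2622*d^4 - 7.1472*d^3 - 1.0498*d^2 + 1.6668*d - 0.656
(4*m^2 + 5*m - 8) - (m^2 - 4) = 3*m^2 + 5*m - 4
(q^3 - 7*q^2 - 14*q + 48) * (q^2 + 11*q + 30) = q^5 + 4*q^4 - 61*q^3 - 316*q^2 + 108*q + 1440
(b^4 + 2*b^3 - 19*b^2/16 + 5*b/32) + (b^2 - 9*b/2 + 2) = b^4 + 2*b^3 - 3*b^2/16 - 139*b/32 + 2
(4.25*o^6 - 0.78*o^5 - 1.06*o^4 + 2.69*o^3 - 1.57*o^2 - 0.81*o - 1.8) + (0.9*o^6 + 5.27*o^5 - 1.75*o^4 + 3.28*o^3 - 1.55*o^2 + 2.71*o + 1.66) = 5.15*o^6 + 4.49*o^5 - 2.81*o^4 + 5.97*o^3 - 3.12*o^2 + 1.9*o - 0.14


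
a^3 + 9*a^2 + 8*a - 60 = (a - 2)*(a + 5)*(a + 6)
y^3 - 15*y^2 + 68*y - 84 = (y - 7)*(y - 6)*(y - 2)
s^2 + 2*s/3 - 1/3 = (s - 1/3)*(s + 1)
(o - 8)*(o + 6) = o^2 - 2*o - 48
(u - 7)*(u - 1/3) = u^2 - 22*u/3 + 7/3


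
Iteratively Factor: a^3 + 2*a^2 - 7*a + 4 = (a - 1)*(a^2 + 3*a - 4) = (a - 1)^2*(a + 4)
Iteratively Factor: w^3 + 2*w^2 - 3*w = (w + 3)*(w^2 - w) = (w - 1)*(w + 3)*(w)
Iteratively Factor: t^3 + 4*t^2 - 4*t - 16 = (t - 2)*(t^2 + 6*t + 8) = (t - 2)*(t + 4)*(t + 2)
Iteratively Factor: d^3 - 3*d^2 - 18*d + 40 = (d + 4)*(d^2 - 7*d + 10) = (d - 2)*(d + 4)*(d - 5)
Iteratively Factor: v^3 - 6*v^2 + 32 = (v - 4)*(v^2 - 2*v - 8) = (v - 4)*(v + 2)*(v - 4)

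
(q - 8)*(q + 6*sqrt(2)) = q^2 - 8*q + 6*sqrt(2)*q - 48*sqrt(2)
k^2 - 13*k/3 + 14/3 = (k - 7/3)*(k - 2)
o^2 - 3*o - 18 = (o - 6)*(o + 3)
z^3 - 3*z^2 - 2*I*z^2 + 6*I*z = z*(z - 3)*(z - 2*I)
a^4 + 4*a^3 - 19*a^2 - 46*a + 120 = (a - 3)*(a - 2)*(a + 4)*(a + 5)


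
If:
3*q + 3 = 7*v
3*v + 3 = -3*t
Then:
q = 7*v/3 - 1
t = -v - 1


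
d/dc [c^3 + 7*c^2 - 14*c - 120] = 3*c^2 + 14*c - 14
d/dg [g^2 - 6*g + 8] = 2*g - 6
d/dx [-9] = 0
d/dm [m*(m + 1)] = 2*m + 1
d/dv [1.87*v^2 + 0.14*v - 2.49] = 3.74*v + 0.14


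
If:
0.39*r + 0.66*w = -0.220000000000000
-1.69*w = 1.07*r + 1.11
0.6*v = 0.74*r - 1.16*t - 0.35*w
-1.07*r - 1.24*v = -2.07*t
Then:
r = -7.66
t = -5.14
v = -1.96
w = 4.19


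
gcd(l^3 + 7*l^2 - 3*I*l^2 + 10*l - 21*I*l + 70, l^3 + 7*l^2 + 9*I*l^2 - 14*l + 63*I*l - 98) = l^2 + l*(7 + 2*I) + 14*I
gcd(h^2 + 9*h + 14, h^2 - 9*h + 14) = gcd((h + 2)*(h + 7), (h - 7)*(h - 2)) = 1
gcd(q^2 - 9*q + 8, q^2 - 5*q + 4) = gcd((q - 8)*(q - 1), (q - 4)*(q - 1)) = q - 1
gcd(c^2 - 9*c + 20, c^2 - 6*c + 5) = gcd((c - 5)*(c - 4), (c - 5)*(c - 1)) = c - 5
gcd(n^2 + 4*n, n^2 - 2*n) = n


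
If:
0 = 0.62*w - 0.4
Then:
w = 0.65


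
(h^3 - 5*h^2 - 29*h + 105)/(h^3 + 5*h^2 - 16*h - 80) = (h^2 - 10*h + 21)/(h^2 - 16)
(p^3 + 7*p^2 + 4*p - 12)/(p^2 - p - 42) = (p^2 + p - 2)/(p - 7)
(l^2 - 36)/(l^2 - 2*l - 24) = (l + 6)/(l + 4)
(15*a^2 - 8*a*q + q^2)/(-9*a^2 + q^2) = (-5*a + q)/(3*a + q)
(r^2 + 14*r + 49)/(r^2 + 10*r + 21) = (r + 7)/(r + 3)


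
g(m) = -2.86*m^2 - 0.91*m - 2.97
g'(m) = -5.72*m - 0.91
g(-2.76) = -22.24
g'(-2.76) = 14.88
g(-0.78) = -4.00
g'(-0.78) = 3.55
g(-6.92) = -133.63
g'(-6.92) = 38.67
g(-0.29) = -2.95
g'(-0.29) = 0.75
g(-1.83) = -10.88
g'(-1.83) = 9.56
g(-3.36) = -32.20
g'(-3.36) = 18.31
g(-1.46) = -7.74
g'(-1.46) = 7.44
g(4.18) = -56.74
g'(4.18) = -24.82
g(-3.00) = -25.98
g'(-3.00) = 16.25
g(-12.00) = -403.89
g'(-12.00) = 67.73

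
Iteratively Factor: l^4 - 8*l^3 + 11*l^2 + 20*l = (l - 4)*(l^3 - 4*l^2 - 5*l) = l*(l - 4)*(l^2 - 4*l - 5) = l*(l - 4)*(l + 1)*(l - 5)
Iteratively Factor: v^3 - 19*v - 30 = (v + 2)*(v^2 - 2*v - 15) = (v - 5)*(v + 2)*(v + 3)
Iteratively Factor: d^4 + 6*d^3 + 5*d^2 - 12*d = (d + 3)*(d^3 + 3*d^2 - 4*d) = d*(d + 3)*(d^2 + 3*d - 4) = d*(d - 1)*(d + 3)*(d + 4)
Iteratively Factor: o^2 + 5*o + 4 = (o + 4)*(o + 1)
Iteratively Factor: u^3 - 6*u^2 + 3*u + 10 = (u + 1)*(u^2 - 7*u + 10) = (u - 2)*(u + 1)*(u - 5)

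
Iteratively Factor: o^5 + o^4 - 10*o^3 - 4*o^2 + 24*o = (o - 2)*(o^4 + 3*o^3 - 4*o^2 - 12*o) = (o - 2)*(o + 2)*(o^3 + o^2 - 6*o) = (o - 2)^2*(o + 2)*(o^2 + 3*o) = o*(o - 2)^2*(o + 2)*(o + 3)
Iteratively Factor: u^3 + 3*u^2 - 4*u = (u - 1)*(u^2 + 4*u) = (u - 1)*(u + 4)*(u)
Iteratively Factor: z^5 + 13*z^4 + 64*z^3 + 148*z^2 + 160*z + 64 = (z + 4)*(z^4 + 9*z^3 + 28*z^2 + 36*z + 16) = (z + 4)^2*(z^3 + 5*z^2 + 8*z + 4) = (z + 1)*(z + 4)^2*(z^2 + 4*z + 4) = (z + 1)*(z + 2)*(z + 4)^2*(z + 2)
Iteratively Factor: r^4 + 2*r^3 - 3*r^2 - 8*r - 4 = (r + 2)*(r^3 - 3*r - 2) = (r - 2)*(r + 2)*(r^2 + 2*r + 1) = (r - 2)*(r + 1)*(r + 2)*(r + 1)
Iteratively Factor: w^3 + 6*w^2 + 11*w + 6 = (w + 3)*(w^2 + 3*w + 2) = (w + 2)*(w + 3)*(w + 1)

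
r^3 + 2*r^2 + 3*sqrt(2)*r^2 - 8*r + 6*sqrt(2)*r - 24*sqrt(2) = (r - 2)*(r + 4)*(r + 3*sqrt(2))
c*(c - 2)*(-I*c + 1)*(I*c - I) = c^4 - 3*c^3 + I*c^3 + 2*c^2 - 3*I*c^2 + 2*I*c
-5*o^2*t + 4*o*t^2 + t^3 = t*(-o + t)*(5*o + t)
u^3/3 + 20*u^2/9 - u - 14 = (u/3 + 1)*(u - 7/3)*(u + 6)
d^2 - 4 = (d - 2)*(d + 2)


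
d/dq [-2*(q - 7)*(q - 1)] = 16 - 4*q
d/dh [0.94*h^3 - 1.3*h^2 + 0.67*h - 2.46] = 2.82*h^2 - 2.6*h + 0.67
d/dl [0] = 0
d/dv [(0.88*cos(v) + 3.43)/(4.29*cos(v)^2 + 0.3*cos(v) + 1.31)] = (3.7752*cos(v)^2 + 29.4294*cos(v) - 0.1238)*sin(v)/(18.4041*cos(v)^4 + 2.574*cos(v)^3 + 11.3298*cos(v)^2 + 0.786*cos(v) + 1.7161)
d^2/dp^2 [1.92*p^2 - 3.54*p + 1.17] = 3.84000000000000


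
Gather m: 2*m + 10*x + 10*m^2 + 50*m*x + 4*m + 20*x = 10*m^2 + m*(50*x + 6) + 30*x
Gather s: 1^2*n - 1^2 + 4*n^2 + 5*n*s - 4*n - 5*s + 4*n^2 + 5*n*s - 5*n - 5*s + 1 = 8*n^2 - 8*n + s*(10*n - 10)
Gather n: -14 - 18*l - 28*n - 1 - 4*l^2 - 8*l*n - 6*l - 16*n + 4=-4*l^2 - 24*l + n*(-8*l - 44) - 11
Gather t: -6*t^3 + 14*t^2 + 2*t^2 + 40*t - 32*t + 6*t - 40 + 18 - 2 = -6*t^3 + 16*t^2 + 14*t - 24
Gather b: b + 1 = b + 1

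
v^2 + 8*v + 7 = (v + 1)*(v + 7)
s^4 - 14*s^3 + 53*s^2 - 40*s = s*(s - 8)*(s - 5)*(s - 1)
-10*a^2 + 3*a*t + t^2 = (-2*a + t)*(5*a + t)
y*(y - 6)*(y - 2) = y^3 - 8*y^2 + 12*y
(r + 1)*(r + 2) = r^2 + 3*r + 2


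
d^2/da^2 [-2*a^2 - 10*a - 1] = -4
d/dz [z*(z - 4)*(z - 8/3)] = 3*z^2 - 40*z/3 + 32/3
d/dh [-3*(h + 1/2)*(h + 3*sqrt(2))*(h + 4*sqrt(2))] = -9*h^2 - 42*sqrt(2)*h - 3*h - 72 - 21*sqrt(2)/2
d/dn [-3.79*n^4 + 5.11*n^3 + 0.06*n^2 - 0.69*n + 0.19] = -15.16*n^3 + 15.33*n^2 + 0.12*n - 0.69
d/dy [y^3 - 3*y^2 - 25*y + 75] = 3*y^2 - 6*y - 25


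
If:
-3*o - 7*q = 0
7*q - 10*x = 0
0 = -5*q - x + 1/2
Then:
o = -35/171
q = 5/57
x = 7/114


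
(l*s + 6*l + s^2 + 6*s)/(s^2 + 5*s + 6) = (l*s + 6*l + s^2 + 6*s)/(s^2 + 5*s + 6)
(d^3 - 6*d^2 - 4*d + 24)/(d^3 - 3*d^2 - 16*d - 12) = (d - 2)/(d + 1)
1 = 1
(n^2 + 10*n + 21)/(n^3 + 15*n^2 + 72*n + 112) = (n + 3)/(n^2 + 8*n + 16)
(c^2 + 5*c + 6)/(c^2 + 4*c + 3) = (c + 2)/(c + 1)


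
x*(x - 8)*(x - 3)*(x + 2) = x^4 - 9*x^3 + 2*x^2 + 48*x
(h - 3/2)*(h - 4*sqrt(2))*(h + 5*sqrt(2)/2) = h^3 - 3*sqrt(2)*h^2/2 - 3*h^2/2 - 20*h + 9*sqrt(2)*h/4 + 30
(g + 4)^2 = g^2 + 8*g + 16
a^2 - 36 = (a - 6)*(a + 6)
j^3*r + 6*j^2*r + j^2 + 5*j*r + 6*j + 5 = (j + 1)*(j + 5)*(j*r + 1)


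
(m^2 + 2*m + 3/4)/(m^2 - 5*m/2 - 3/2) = (m + 3/2)/(m - 3)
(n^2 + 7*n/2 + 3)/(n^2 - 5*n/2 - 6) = (n + 2)/(n - 4)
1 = 1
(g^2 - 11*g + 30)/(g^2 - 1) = (g^2 - 11*g + 30)/(g^2 - 1)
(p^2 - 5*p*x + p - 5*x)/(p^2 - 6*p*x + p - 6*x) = (-p + 5*x)/(-p + 6*x)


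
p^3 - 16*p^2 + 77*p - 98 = (p - 7)^2*(p - 2)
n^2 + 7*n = n*(n + 7)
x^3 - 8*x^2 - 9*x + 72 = (x - 8)*(x - 3)*(x + 3)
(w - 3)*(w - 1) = w^2 - 4*w + 3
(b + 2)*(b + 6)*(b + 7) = b^3 + 15*b^2 + 68*b + 84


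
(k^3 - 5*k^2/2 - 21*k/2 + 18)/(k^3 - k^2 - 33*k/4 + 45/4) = 2*(k - 4)/(2*k - 5)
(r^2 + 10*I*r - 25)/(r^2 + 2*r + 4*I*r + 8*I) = (r^2 + 10*I*r - 25)/(r^2 + r*(2 + 4*I) + 8*I)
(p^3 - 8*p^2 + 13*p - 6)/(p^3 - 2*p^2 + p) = (p - 6)/p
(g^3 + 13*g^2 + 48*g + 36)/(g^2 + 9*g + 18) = (g^2 + 7*g + 6)/(g + 3)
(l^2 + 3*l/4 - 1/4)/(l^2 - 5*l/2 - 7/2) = (4*l - 1)/(2*(2*l - 7))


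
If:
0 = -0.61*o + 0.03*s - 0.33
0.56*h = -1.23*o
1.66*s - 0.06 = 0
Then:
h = 1.18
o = -0.54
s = 0.04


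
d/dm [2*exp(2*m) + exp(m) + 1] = (4*exp(m) + 1)*exp(m)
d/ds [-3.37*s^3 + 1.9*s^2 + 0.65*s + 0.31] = -10.11*s^2 + 3.8*s + 0.65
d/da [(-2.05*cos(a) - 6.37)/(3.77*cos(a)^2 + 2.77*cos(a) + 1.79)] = (7.7285*sin(a)^2 - 48.0298*cos(a) - 21.7039)*sin(a)/(3.77*cos(a)^2 + 2.77*cos(a) + 1.79)^2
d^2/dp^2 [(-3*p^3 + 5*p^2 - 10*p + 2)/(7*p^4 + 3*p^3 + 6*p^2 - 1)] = 2*(-147*p^9 + 735*p^8 - 2247*p^7 - 811*p^6 - 1152*p^5 + 690*p^4 - 685*p^3 + 210*p^2 - 171*p + 17)/(343*p^12 + 441*p^11 + 1071*p^10 + 783*p^9 + 771*p^8 + 198*p^7 - 63*p^6 - 108*p^5 - 87*p^4 + 9*p^3 + 18*p^2 - 1)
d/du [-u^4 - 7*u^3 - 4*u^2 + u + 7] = -4*u^3 - 21*u^2 - 8*u + 1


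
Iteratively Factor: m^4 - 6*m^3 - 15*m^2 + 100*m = (m - 5)*(m^3 - m^2 - 20*m) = (m - 5)^2*(m^2 + 4*m) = m*(m - 5)^2*(m + 4)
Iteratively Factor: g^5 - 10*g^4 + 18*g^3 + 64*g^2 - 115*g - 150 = (g + 2)*(g^4 - 12*g^3 + 42*g^2 - 20*g - 75) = (g - 3)*(g + 2)*(g^3 - 9*g^2 + 15*g + 25) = (g - 5)*(g - 3)*(g + 2)*(g^2 - 4*g - 5) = (g - 5)*(g - 3)*(g + 1)*(g + 2)*(g - 5)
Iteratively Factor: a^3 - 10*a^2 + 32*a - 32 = (a - 4)*(a^2 - 6*a + 8) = (a - 4)^2*(a - 2)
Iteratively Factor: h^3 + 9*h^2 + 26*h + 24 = (h + 4)*(h^2 + 5*h + 6) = (h + 3)*(h + 4)*(h + 2)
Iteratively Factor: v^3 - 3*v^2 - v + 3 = (v + 1)*(v^2 - 4*v + 3) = (v - 3)*(v + 1)*(v - 1)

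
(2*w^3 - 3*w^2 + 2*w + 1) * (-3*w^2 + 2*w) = -6*w^5 + 13*w^4 - 12*w^3 + w^2 + 2*w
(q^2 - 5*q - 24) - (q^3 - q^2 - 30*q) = -q^3 + 2*q^2 + 25*q - 24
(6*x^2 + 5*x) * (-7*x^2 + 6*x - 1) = -42*x^4 + x^3 + 24*x^2 - 5*x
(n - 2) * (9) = 9*n - 18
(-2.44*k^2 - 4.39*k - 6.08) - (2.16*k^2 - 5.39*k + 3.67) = -4.6*k^2 + 1.0*k - 9.75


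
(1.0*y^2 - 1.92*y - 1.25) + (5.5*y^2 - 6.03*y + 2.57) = 6.5*y^2 - 7.95*y + 1.32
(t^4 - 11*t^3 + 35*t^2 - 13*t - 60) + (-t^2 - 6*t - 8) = t^4 - 11*t^3 + 34*t^2 - 19*t - 68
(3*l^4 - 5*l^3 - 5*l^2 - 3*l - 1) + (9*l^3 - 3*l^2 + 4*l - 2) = 3*l^4 + 4*l^3 - 8*l^2 + l - 3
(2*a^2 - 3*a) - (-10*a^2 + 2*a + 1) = 12*a^2 - 5*a - 1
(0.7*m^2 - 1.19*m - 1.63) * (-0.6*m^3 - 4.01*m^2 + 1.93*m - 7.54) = -0.42*m^5 - 2.093*m^4 + 7.1009*m^3 - 1.0384*m^2 + 5.8267*m + 12.2902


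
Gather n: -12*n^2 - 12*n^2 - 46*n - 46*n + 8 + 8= -24*n^2 - 92*n + 16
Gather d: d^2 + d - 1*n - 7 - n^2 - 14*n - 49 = d^2 + d - n^2 - 15*n - 56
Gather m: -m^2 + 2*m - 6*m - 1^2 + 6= -m^2 - 4*m + 5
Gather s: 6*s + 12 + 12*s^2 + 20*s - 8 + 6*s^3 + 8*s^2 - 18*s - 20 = 6*s^3 + 20*s^2 + 8*s - 16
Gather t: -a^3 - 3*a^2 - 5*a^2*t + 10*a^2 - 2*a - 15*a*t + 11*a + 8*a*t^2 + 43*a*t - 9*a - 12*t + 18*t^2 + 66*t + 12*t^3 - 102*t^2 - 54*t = -a^3 + 7*a^2 + 12*t^3 + t^2*(8*a - 84) + t*(-5*a^2 + 28*a)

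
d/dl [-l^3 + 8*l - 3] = 8 - 3*l^2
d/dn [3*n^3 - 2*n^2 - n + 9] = 9*n^2 - 4*n - 1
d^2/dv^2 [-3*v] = 0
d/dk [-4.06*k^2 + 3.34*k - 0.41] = 3.34 - 8.12*k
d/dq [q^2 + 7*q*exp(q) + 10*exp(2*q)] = 7*q*exp(q) + 2*q + 20*exp(2*q) + 7*exp(q)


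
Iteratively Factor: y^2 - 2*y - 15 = (y + 3)*(y - 5)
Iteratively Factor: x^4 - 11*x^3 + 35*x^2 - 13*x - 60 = (x - 4)*(x^3 - 7*x^2 + 7*x + 15) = (x - 4)*(x - 3)*(x^2 - 4*x - 5) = (x - 4)*(x - 3)*(x + 1)*(x - 5)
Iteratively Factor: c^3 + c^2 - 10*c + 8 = (c - 2)*(c^2 + 3*c - 4) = (c - 2)*(c + 4)*(c - 1)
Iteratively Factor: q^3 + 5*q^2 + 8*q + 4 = (q + 2)*(q^2 + 3*q + 2) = (q + 1)*(q + 2)*(q + 2)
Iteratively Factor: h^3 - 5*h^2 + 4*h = (h)*(h^2 - 5*h + 4) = h*(h - 1)*(h - 4)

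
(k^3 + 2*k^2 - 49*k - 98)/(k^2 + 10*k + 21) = (k^2 - 5*k - 14)/(k + 3)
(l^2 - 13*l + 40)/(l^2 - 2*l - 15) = (l - 8)/(l + 3)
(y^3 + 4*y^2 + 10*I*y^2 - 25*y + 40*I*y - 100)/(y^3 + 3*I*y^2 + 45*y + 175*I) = (y + 4)/(y - 7*I)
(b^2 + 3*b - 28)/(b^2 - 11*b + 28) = (b + 7)/(b - 7)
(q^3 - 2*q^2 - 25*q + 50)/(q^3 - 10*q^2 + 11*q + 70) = (q^2 + 3*q - 10)/(q^2 - 5*q - 14)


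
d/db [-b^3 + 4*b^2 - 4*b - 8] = -3*b^2 + 8*b - 4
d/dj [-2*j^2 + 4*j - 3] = 4 - 4*j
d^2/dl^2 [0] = 0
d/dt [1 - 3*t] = -3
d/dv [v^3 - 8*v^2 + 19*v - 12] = 3*v^2 - 16*v + 19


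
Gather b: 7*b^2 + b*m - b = 7*b^2 + b*(m - 1)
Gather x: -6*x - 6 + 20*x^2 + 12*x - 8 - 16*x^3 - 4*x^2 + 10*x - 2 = -16*x^3 + 16*x^2 + 16*x - 16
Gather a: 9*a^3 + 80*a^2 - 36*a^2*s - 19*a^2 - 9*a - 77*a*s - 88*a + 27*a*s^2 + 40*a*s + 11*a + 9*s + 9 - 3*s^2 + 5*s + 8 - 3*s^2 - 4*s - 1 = 9*a^3 + a^2*(61 - 36*s) + a*(27*s^2 - 37*s - 86) - 6*s^2 + 10*s + 16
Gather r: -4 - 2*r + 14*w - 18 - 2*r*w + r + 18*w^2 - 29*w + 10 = r*(-2*w - 1) + 18*w^2 - 15*w - 12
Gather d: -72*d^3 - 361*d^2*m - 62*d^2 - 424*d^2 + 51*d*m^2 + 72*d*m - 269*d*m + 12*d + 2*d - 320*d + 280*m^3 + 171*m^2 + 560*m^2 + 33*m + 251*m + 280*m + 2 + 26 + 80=-72*d^3 + d^2*(-361*m - 486) + d*(51*m^2 - 197*m - 306) + 280*m^3 + 731*m^2 + 564*m + 108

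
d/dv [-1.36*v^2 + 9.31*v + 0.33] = 9.31 - 2.72*v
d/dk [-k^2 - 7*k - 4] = -2*k - 7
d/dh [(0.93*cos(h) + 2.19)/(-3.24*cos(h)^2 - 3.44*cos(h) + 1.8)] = (3.0132*sin(h)^2 - 14.1912*cos(h) - 12.2208)*sin(h)/(3.24*cos(h)^2 + 3.44*cos(h) - 1.8)^2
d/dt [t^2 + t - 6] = 2*t + 1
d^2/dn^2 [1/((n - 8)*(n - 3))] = 2*((n - 8)^2 + (n - 8)*(n - 3) + (n - 3)^2)/((n - 8)^3*(n - 3)^3)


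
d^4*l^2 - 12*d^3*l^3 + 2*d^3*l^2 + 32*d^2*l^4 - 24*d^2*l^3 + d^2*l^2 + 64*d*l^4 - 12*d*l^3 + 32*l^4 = (d - 8*l)*(d - 4*l)*(d*l + l)^2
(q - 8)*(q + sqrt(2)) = q^2 - 8*q + sqrt(2)*q - 8*sqrt(2)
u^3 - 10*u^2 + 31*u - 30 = (u - 5)*(u - 3)*(u - 2)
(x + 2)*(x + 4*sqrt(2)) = x^2 + 2*x + 4*sqrt(2)*x + 8*sqrt(2)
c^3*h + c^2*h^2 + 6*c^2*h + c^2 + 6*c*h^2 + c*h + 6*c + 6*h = (c + 6)*(c + h)*(c*h + 1)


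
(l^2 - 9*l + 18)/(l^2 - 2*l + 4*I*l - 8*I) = (l^2 - 9*l + 18)/(l^2 + l*(-2 + 4*I) - 8*I)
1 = 1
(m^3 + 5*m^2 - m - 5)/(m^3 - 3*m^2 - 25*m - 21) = (m^2 + 4*m - 5)/(m^2 - 4*m - 21)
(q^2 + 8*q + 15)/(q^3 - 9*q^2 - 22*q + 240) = (q + 3)/(q^2 - 14*q + 48)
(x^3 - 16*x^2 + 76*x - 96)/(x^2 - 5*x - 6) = (x^2 - 10*x + 16)/(x + 1)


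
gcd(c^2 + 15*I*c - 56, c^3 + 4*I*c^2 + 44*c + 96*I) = c + 8*I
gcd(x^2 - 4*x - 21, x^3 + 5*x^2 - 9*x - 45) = x + 3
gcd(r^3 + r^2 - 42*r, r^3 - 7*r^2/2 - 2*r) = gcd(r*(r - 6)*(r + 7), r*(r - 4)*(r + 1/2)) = r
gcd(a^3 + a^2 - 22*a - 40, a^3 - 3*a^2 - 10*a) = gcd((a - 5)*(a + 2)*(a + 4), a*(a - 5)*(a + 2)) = a^2 - 3*a - 10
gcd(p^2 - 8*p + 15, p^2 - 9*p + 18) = p - 3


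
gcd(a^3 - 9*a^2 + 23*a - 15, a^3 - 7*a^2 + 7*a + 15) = a^2 - 8*a + 15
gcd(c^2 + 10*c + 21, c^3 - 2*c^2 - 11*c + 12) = c + 3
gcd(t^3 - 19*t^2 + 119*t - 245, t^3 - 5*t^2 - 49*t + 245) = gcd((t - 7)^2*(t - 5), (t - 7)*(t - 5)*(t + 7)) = t^2 - 12*t + 35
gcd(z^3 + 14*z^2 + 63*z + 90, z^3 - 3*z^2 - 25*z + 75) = z + 5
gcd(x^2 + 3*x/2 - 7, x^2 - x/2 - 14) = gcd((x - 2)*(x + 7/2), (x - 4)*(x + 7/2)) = x + 7/2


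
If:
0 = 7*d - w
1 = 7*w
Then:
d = 1/49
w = 1/7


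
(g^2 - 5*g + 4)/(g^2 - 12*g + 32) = (g - 1)/(g - 8)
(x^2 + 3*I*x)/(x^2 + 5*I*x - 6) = x/(x + 2*I)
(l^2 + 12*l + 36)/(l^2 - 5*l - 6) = (l^2 + 12*l + 36)/(l^2 - 5*l - 6)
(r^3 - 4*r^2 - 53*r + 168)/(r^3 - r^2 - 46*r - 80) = (r^2 + 4*r - 21)/(r^2 + 7*r + 10)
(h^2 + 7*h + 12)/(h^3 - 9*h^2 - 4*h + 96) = (h + 4)/(h^2 - 12*h + 32)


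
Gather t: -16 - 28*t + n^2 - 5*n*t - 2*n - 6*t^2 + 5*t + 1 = n^2 - 2*n - 6*t^2 + t*(-5*n - 23) - 15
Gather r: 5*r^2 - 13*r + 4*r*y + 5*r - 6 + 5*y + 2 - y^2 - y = 5*r^2 + r*(4*y - 8) - y^2 + 4*y - 4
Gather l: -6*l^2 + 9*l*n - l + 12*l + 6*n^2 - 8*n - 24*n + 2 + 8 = -6*l^2 + l*(9*n + 11) + 6*n^2 - 32*n + 10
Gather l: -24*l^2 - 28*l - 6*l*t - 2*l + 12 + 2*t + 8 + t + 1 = -24*l^2 + l*(-6*t - 30) + 3*t + 21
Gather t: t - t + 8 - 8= 0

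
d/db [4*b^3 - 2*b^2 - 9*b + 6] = 12*b^2 - 4*b - 9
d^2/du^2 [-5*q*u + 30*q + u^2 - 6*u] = 2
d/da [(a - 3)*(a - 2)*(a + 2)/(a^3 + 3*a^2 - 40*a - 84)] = 6*(a^2 - 16*a + 34)/(a^4 + 2*a^3 - 83*a^2 - 84*a + 1764)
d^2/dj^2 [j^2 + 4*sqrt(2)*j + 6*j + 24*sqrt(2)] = 2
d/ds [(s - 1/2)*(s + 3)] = 2*s + 5/2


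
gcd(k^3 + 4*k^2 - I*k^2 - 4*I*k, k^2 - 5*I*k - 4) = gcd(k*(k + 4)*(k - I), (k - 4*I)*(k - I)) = k - I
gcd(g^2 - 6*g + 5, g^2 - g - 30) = 1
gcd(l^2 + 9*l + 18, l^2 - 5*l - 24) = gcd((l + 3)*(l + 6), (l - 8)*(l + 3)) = l + 3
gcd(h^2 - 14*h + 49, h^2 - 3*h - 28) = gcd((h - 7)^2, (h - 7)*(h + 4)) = h - 7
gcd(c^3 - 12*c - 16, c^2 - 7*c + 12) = c - 4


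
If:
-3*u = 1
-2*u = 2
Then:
No Solution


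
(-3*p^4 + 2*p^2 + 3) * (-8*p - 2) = 24*p^5 + 6*p^4 - 16*p^3 - 4*p^2 - 24*p - 6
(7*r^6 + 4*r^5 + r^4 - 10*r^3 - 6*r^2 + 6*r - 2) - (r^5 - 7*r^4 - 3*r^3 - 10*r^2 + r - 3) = 7*r^6 + 3*r^5 + 8*r^4 - 7*r^3 + 4*r^2 + 5*r + 1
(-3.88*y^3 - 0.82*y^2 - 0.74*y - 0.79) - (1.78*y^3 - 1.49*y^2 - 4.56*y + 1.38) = -5.66*y^3 + 0.67*y^2 + 3.82*y - 2.17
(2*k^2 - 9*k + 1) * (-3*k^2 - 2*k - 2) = -6*k^4 + 23*k^3 + 11*k^2 + 16*k - 2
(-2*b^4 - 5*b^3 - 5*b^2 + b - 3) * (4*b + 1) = -8*b^5 - 22*b^4 - 25*b^3 - b^2 - 11*b - 3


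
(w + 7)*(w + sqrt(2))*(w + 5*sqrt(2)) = w^3 + 7*w^2 + 6*sqrt(2)*w^2 + 10*w + 42*sqrt(2)*w + 70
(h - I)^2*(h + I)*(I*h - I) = I*h^4 + h^3 - I*h^3 - h^2 + I*h^2 + h - I*h - 1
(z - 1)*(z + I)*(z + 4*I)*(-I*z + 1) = -I*z^4 + 6*z^3 + I*z^3 - 6*z^2 + 9*I*z^2 - 4*z - 9*I*z + 4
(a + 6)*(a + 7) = a^2 + 13*a + 42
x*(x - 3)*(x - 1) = x^3 - 4*x^2 + 3*x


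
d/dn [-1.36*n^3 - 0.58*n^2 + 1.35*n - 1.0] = -4.08*n^2 - 1.16*n + 1.35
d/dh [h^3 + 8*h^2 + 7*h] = 3*h^2 + 16*h + 7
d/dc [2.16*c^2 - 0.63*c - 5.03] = 4.32*c - 0.63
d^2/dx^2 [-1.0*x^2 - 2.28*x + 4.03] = -2.00000000000000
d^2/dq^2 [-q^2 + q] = -2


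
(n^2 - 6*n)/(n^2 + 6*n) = (n - 6)/(n + 6)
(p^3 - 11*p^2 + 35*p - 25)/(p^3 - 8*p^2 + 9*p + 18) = (p^3 - 11*p^2 + 35*p - 25)/(p^3 - 8*p^2 + 9*p + 18)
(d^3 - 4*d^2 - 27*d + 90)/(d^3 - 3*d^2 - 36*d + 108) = (d + 5)/(d + 6)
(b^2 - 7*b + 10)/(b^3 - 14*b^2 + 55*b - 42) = (b^2 - 7*b + 10)/(b^3 - 14*b^2 + 55*b - 42)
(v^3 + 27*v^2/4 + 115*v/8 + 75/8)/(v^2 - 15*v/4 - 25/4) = (2*v^2 + 11*v + 15)/(2*(v - 5))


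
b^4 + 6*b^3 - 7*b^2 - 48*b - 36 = (b - 3)*(b + 1)*(b + 2)*(b + 6)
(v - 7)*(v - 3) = v^2 - 10*v + 21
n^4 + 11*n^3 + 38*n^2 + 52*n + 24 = (n + 1)*(n + 2)^2*(n + 6)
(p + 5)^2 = p^2 + 10*p + 25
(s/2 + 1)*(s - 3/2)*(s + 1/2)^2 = s^4/2 + 3*s^3/4 - 9*s^2/8 - 23*s/16 - 3/8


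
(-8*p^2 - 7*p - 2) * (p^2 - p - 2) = -8*p^4 + p^3 + 21*p^2 + 16*p + 4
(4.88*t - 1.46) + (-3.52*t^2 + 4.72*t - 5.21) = -3.52*t^2 + 9.6*t - 6.67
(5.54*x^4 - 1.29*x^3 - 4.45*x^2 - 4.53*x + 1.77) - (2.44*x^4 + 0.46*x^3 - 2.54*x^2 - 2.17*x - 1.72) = 3.1*x^4 - 1.75*x^3 - 1.91*x^2 - 2.36*x + 3.49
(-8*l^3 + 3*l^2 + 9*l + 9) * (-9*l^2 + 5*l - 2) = 72*l^5 - 67*l^4 - 50*l^3 - 42*l^2 + 27*l - 18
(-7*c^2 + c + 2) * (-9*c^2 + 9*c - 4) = 63*c^4 - 72*c^3 + 19*c^2 + 14*c - 8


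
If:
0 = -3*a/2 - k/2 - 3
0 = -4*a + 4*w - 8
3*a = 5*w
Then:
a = -5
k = 9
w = -3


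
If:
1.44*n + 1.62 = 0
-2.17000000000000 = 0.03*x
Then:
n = -1.12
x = -72.33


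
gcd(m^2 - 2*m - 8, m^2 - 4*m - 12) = m + 2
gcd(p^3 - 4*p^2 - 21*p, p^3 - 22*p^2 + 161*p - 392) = p - 7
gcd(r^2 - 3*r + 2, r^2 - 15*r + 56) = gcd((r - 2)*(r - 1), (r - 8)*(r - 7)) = 1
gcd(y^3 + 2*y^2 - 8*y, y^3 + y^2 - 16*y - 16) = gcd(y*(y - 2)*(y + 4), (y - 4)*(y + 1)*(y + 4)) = y + 4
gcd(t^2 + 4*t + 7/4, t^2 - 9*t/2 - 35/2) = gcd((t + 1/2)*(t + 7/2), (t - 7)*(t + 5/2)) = 1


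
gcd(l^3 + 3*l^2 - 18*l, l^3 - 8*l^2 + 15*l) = l^2 - 3*l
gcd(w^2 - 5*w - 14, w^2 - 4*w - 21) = w - 7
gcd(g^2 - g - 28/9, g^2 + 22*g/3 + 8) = g + 4/3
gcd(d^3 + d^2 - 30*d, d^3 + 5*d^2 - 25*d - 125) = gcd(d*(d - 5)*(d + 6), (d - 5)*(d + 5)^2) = d - 5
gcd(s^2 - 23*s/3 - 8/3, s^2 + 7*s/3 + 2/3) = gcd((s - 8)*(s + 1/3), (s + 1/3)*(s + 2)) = s + 1/3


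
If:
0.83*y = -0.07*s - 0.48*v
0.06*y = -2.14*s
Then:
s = -0.0280373831775701*y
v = -1.72507788161994*y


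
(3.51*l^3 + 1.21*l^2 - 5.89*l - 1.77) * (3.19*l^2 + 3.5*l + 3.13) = 11.1969*l^5 + 16.1449*l^4 - 3.5678*l^3 - 22.474*l^2 - 24.6307*l - 5.5401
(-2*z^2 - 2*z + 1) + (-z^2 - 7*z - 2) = -3*z^2 - 9*z - 1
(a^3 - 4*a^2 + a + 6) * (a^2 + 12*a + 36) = a^5 + 8*a^4 - 11*a^3 - 126*a^2 + 108*a + 216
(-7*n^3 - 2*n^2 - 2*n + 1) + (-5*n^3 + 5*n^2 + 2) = -12*n^3 + 3*n^2 - 2*n + 3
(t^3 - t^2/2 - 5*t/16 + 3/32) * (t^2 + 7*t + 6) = t^5 + 13*t^4/2 + 35*t^3/16 - 163*t^2/32 - 39*t/32 + 9/16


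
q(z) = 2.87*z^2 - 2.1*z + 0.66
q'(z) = 5.74*z - 2.1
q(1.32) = 2.89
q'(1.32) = 5.48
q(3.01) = 20.34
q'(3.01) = 15.18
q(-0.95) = 5.25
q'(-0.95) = -7.55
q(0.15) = 0.41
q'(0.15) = -1.24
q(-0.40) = 1.96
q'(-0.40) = -4.40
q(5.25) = 68.74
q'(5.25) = 28.04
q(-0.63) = 3.12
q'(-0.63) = -5.72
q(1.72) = 5.54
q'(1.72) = 7.77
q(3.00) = 20.19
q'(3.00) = 15.12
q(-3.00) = 32.79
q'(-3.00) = -19.32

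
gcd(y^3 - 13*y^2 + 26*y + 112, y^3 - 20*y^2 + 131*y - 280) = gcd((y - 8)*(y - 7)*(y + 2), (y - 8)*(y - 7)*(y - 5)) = y^2 - 15*y + 56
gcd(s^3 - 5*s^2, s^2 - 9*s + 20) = s - 5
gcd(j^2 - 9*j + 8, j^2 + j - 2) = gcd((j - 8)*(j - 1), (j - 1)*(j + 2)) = j - 1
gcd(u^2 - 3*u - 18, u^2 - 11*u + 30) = u - 6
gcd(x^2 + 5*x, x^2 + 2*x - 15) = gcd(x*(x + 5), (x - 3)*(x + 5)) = x + 5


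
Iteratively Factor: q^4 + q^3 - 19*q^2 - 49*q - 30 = (q + 3)*(q^3 - 2*q^2 - 13*q - 10) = (q - 5)*(q + 3)*(q^2 + 3*q + 2) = (q - 5)*(q + 2)*(q + 3)*(q + 1)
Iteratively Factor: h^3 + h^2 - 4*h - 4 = (h + 1)*(h^2 - 4) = (h - 2)*(h + 1)*(h + 2)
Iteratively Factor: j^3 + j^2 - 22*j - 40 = (j + 4)*(j^2 - 3*j - 10) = (j + 2)*(j + 4)*(j - 5)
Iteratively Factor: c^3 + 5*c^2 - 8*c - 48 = (c + 4)*(c^2 + c - 12) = (c + 4)^2*(c - 3)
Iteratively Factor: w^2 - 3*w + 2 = (w - 1)*(w - 2)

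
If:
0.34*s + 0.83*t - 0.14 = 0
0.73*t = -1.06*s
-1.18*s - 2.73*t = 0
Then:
No Solution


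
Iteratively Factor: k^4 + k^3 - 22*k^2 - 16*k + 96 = (k - 4)*(k^3 + 5*k^2 - 2*k - 24) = (k - 4)*(k + 3)*(k^2 + 2*k - 8) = (k - 4)*(k + 3)*(k + 4)*(k - 2)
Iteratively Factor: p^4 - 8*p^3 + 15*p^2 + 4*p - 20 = (p - 5)*(p^3 - 3*p^2 + 4) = (p - 5)*(p + 1)*(p^2 - 4*p + 4) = (p - 5)*(p - 2)*(p + 1)*(p - 2)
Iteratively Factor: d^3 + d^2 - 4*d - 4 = (d + 1)*(d^2 - 4) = (d - 2)*(d + 1)*(d + 2)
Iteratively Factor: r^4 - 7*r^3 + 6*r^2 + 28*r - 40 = (r + 2)*(r^3 - 9*r^2 + 24*r - 20) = (r - 2)*(r + 2)*(r^2 - 7*r + 10) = (r - 5)*(r - 2)*(r + 2)*(r - 2)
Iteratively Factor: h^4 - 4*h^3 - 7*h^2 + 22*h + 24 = (h - 4)*(h^3 - 7*h - 6) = (h - 4)*(h + 1)*(h^2 - h - 6) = (h - 4)*(h - 3)*(h + 1)*(h + 2)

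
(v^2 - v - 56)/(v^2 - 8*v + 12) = (v^2 - v - 56)/(v^2 - 8*v + 12)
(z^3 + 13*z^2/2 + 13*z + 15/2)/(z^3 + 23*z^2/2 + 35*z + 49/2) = (2*z^2 + 11*z + 15)/(2*z^2 + 21*z + 49)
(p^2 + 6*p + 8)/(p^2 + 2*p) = (p + 4)/p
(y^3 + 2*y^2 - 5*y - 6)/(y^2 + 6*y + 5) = (y^2 + y - 6)/(y + 5)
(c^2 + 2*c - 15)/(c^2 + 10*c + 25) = (c - 3)/(c + 5)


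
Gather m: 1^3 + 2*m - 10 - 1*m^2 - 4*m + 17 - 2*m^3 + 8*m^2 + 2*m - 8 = -2*m^3 + 7*m^2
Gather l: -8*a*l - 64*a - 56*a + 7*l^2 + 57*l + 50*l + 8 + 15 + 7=-120*a + 7*l^2 + l*(107 - 8*a) + 30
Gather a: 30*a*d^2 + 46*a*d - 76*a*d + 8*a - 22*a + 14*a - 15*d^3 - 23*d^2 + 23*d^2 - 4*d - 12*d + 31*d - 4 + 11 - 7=a*(30*d^2 - 30*d) - 15*d^3 + 15*d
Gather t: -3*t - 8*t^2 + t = -8*t^2 - 2*t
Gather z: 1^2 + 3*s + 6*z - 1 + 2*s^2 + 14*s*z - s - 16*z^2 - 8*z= 2*s^2 + 2*s - 16*z^2 + z*(14*s - 2)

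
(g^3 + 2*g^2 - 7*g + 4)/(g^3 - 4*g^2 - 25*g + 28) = (g - 1)/(g - 7)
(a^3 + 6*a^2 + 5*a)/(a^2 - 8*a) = (a^2 + 6*a + 5)/(a - 8)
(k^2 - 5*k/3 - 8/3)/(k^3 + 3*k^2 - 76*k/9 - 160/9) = 3*(k + 1)/(3*k^2 + 17*k + 20)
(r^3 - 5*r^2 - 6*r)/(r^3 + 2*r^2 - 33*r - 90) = r*(r + 1)/(r^2 + 8*r + 15)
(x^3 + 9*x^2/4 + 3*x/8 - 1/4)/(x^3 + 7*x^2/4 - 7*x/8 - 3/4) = (4*x - 1)/(4*x - 3)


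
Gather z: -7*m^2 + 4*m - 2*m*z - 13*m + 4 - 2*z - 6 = -7*m^2 - 9*m + z*(-2*m - 2) - 2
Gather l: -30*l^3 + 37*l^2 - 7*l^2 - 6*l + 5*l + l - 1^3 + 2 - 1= -30*l^3 + 30*l^2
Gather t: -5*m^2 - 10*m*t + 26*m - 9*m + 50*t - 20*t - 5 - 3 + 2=-5*m^2 + 17*m + t*(30 - 10*m) - 6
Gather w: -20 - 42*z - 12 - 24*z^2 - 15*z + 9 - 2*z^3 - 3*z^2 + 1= -2*z^3 - 27*z^2 - 57*z - 22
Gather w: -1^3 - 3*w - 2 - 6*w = -9*w - 3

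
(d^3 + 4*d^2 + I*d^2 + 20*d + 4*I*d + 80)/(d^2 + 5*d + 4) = (d^2 + I*d + 20)/(d + 1)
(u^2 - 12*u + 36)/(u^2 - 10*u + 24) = (u - 6)/(u - 4)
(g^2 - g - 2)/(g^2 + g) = (g - 2)/g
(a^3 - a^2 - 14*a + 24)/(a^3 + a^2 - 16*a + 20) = (a^2 + a - 12)/(a^2 + 3*a - 10)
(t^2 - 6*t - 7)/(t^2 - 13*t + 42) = (t + 1)/(t - 6)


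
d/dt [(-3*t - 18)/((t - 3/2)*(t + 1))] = 6*(2*t^2 + 24*t - 3)/(4*t^4 - 4*t^3 - 11*t^2 + 6*t + 9)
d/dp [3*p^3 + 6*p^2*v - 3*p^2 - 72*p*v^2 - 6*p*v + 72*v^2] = 9*p^2 + 12*p*v - 6*p - 72*v^2 - 6*v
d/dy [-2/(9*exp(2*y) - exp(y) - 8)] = (36*exp(y) - 2)*exp(y)/(-9*exp(2*y) + exp(y) + 8)^2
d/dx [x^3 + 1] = 3*x^2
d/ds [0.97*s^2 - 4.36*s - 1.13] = 1.94*s - 4.36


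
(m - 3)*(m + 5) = m^2 + 2*m - 15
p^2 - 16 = (p - 4)*(p + 4)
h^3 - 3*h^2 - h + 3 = (h - 3)*(h - 1)*(h + 1)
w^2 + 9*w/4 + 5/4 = (w + 1)*(w + 5/4)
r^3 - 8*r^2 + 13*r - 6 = (r - 6)*(r - 1)^2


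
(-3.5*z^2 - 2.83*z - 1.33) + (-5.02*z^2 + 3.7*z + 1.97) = -8.52*z^2 + 0.87*z + 0.64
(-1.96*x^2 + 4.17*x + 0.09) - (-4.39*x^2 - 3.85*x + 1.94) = 2.43*x^2 + 8.02*x - 1.85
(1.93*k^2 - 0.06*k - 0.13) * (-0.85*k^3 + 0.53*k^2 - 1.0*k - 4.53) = -1.6405*k^5 + 1.0739*k^4 - 1.8513*k^3 - 8.7518*k^2 + 0.4018*k + 0.5889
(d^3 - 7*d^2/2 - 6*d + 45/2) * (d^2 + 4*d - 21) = d^5 + d^4/2 - 41*d^3 + 72*d^2 + 216*d - 945/2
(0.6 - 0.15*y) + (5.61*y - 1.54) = 5.46*y - 0.94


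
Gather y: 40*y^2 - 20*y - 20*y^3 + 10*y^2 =-20*y^3 + 50*y^2 - 20*y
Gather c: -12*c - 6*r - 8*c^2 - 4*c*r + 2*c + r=-8*c^2 + c*(-4*r - 10) - 5*r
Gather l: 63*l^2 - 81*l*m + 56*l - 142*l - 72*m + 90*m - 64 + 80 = 63*l^2 + l*(-81*m - 86) + 18*m + 16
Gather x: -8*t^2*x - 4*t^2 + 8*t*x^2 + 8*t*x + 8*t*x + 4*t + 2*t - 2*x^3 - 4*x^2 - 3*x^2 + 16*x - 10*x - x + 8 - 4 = -4*t^2 + 6*t - 2*x^3 + x^2*(8*t - 7) + x*(-8*t^2 + 16*t + 5) + 4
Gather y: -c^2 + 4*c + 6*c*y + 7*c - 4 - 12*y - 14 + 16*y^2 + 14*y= -c^2 + 11*c + 16*y^2 + y*(6*c + 2) - 18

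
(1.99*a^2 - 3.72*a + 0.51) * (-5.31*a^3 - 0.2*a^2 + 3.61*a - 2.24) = -10.5669*a^5 + 19.3552*a^4 + 5.2198*a^3 - 17.9888*a^2 + 10.1739*a - 1.1424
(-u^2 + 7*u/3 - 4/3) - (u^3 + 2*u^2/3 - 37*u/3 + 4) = -u^3 - 5*u^2/3 + 44*u/3 - 16/3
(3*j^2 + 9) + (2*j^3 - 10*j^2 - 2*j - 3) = 2*j^3 - 7*j^2 - 2*j + 6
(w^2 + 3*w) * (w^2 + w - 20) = w^4 + 4*w^3 - 17*w^2 - 60*w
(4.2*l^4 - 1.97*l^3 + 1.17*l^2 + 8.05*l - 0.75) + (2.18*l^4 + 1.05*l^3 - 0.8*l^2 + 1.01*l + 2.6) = 6.38*l^4 - 0.92*l^3 + 0.37*l^2 + 9.06*l + 1.85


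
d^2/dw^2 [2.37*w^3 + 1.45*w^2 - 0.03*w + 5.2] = 14.22*w + 2.9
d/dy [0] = 0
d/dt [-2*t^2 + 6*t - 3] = 6 - 4*t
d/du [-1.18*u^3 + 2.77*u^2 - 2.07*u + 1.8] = -3.54*u^2 + 5.54*u - 2.07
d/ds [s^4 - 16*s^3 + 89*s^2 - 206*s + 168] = 4*s^3 - 48*s^2 + 178*s - 206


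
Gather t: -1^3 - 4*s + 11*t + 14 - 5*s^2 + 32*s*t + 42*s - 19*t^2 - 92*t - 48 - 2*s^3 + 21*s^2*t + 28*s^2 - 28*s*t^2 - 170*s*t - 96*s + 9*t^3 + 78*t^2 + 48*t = -2*s^3 + 23*s^2 - 58*s + 9*t^3 + t^2*(59 - 28*s) + t*(21*s^2 - 138*s - 33) - 35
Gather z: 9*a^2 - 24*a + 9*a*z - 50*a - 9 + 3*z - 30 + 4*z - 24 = 9*a^2 - 74*a + z*(9*a + 7) - 63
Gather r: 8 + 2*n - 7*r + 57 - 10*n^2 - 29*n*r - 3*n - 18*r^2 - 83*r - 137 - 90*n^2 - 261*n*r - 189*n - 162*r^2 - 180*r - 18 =-100*n^2 - 190*n - 180*r^2 + r*(-290*n - 270) - 90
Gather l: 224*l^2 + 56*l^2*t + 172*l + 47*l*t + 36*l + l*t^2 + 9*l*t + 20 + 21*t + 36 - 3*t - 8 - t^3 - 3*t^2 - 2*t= l^2*(56*t + 224) + l*(t^2 + 56*t + 208) - t^3 - 3*t^2 + 16*t + 48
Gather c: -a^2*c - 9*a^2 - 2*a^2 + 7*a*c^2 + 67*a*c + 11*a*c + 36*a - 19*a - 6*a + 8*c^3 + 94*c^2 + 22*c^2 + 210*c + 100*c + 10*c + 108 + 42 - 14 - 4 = -11*a^2 + 11*a + 8*c^3 + c^2*(7*a + 116) + c*(-a^2 + 78*a + 320) + 132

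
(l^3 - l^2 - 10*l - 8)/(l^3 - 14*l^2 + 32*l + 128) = (l^2 - 3*l - 4)/(l^2 - 16*l + 64)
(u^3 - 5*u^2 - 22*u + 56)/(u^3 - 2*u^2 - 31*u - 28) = (u - 2)/(u + 1)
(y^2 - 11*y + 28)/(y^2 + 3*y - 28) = (y - 7)/(y + 7)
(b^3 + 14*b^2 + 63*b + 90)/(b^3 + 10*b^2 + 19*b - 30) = (b + 3)/(b - 1)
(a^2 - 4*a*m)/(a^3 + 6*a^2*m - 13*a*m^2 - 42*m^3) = a*(a - 4*m)/(a^3 + 6*a^2*m - 13*a*m^2 - 42*m^3)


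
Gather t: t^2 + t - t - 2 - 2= t^2 - 4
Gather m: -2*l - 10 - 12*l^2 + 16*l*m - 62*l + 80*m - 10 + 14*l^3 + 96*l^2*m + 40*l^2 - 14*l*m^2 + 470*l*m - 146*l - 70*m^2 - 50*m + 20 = 14*l^3 + 28*l^2 - 210*l + m^2*(-14*l - 70) + m*(96*l^2 + 486*l + 30)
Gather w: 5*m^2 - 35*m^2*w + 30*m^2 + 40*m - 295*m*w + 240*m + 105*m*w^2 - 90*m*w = 35*m^2 + 105*m*w^2 + 280*m + w*(-35*m^2 - 385*m)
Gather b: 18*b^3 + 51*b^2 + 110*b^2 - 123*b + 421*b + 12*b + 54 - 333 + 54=18*b^3 + 161*b^2 + 310*b - 225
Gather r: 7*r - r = 6*r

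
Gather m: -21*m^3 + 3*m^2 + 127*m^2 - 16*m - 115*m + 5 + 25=-21*m^3 + 130*m^2 - 131*m + 30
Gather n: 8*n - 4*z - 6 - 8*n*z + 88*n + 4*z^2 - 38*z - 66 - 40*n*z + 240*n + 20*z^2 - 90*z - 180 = n*(336 - 48*z) + 24*z^2 - 132*z - 252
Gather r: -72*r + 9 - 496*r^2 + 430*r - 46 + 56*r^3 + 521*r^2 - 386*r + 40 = 56*r^3 + 25*r^2 - 28*r + 3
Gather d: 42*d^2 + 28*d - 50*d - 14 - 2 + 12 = 42*d^2 - 22*d - 4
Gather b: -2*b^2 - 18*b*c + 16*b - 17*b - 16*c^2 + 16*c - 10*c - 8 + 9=-2*b^2 + b*(-18*c - 1) - 16*c^2 + 6*c + 1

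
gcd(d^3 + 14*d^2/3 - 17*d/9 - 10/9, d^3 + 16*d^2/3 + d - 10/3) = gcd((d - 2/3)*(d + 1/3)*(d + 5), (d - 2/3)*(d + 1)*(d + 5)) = d^2 + 13*d/3 - 10/3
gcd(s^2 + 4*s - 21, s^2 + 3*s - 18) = s - 3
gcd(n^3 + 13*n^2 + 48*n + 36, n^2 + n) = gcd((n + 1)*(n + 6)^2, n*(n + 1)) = n + 1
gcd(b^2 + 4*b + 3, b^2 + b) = b + 1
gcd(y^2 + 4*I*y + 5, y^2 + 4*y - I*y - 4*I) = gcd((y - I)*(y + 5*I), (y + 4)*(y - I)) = y - I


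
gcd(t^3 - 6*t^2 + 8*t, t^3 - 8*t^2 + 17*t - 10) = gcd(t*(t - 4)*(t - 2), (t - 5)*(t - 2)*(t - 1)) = t - 2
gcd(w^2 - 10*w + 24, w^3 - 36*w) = w - 6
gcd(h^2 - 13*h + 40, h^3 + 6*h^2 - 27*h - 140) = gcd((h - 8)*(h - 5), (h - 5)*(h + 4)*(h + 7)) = h - 5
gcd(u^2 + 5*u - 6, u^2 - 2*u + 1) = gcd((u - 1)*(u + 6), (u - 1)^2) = u - 1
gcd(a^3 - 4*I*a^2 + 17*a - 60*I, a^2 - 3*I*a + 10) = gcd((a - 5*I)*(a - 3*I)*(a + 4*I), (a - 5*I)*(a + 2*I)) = a - 5*I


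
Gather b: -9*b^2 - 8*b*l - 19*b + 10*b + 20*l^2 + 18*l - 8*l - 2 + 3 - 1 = -9*b^2 + b*(-8*l - 9) + 20*l^2 + 10*l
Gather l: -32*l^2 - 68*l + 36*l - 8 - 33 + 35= -32*l^2 - 32*l - 6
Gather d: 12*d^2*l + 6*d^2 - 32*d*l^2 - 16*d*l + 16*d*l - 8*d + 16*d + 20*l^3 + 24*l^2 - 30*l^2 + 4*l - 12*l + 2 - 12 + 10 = d^2*(12*l + 6) + d*(8 - 32*l^2) + 20*l^3 - 6*l^2 - 8*l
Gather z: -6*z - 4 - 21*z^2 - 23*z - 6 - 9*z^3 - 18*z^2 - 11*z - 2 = -9*z^3 - 39*z^2 - 40*z - 12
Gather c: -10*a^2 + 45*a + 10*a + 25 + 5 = -10*a^2 + 55*a + 30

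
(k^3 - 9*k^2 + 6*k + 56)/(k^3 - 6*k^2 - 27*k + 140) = (k + 2)/(k + 5)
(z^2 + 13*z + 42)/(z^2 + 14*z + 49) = (z + 6)/(z + 7)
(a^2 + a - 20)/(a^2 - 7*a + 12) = (a + 5)/(a - 3)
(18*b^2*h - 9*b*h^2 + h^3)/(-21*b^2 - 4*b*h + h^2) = h*(-18*b^2 + 9*b*h - h^2)/(21*b^2 + 4*b*h - h^2)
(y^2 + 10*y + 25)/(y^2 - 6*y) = (y^2 + 10*y + 25)/(y*(y - 6))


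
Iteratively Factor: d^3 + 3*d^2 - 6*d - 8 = (d + 1)*(d^2 + 2*d - 8) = (d - 2)*(d + 1)*(d + 4)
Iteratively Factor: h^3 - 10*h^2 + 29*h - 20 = (h - 1)*(h^2 - 9*h + 20) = (h - 5)*(h - 1)*(h - 4)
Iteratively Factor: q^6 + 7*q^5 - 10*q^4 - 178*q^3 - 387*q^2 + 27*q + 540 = (q + 4)*(q^5 + 3*q^4 - 22*q^3 - 90*q^2 - 27*q + 135) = (q - 5)*(q + 4)*(q^4 + 8*q^3 + 18*q^2 - 27) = (q - 5)*(q + 3)*(q + 4)*(q^3 + 5*q^2 + 3*q - 9) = (q - 5)*(q + 3)^2*(q + 4)*(q^2 + 2*q - 3) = (q - 5)*(q + 3)^3*(q + 4)*(q - 1)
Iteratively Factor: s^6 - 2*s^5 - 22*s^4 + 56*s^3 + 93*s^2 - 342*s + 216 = (s - 3)*(s^5 + s^4 - 19*s^3 - s^2 + 90*s - 72) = (s - 3)*(s - 1)*(s^4 + 2*s^3 - 17*s^2 - 18*s + 72) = (s - 3)*(s - 2)*(s - 1)*(s^3 + 4*s^2 - 9*s - 36) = (s - 3)^2*(s - 2)*(s - 1)*(s^2 + 7*s + 12) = (s - 3)^2*(s - 2)*(s - 1)*(s + 4)*(s + 3)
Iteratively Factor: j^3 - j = (j + 1)*(j^2 - j) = (j - 1)*(j + 1)*(j)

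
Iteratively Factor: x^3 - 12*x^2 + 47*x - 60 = (x - 4)*(x^2 - 8*x + 15) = (x - 4)*(x - 3)*(x - 5)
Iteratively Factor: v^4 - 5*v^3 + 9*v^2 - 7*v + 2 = (v - 1)*(v^3 - 4*v^2 + 5*v - 2) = (v - 1)^2*(v^2 - 3*v + 2) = (v - 2)*(v - 1)^2*(v - 1)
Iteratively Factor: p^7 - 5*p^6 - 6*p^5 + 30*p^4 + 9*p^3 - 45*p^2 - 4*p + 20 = (p + 1)*(p^6 - 6*p^5 + 30*p^3 - 21*p^2 - 24*p + 20) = (p + 1)*(p + 2)*(p^5 - 8*p^4 + 16*p^3 - 2*p^2 - 17*p + 10) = (p - 2)*(p + 1)*(p + 2)*(p^4 - 6*p^3 + 4*p^2 + 6*p - 5) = (p - 2)*(p - 1)*(p + 1)*(p + 2)*(p^3 - 5*p^2 - p + 5) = (p - 2)*(p - 1)*(p + 1)^2*(p + 2)*(p^2 - 6*p + 5) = (p - 5)*(p - 2)*(p - 1)*(p + 1)^2*(p + 2)*(p - 1)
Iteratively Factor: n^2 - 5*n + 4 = (n - 4)*(n - 1)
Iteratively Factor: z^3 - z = (z)*(z^2 - 1) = z*(z - 1)*(z + 1)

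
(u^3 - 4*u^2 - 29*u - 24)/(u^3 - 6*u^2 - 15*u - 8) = (u + 3)/(u + 1)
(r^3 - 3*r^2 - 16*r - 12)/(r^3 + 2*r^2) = 1 - 5/r - 6/r^2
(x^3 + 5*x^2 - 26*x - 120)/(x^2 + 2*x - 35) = (x^2 + 10*x + 24)/(x + 7)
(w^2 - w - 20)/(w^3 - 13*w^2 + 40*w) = (w + 4)/(w*(w - 8))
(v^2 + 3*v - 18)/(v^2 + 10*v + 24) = (v - 3)/(v + 4)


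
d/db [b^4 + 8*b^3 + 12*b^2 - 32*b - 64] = 4*b^3 + 24*b^2 + 24*b - 32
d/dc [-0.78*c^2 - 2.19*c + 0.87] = -1.56*c - 2.19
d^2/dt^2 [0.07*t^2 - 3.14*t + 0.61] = 0.140000000000000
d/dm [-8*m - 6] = -8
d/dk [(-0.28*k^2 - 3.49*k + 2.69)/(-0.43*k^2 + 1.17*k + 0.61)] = (-1.8283*k^2 + 1.9718*k - 5.2762)/(0.1849*k^4 - 1.0062*k^3 + 0.8443*k^2 + 1.4274*k + 0.3721)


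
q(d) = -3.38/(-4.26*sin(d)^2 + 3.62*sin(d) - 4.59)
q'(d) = -3.38*(8.52*sin(d)*cos(d) - 3.62*cos(d))/(-4.26*sin(d)^2 + 3.62*sin(d) - 4.59)^2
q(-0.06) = 0.70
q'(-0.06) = 0.60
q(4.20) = 0.31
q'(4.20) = -0.15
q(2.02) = 0.71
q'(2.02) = 0.26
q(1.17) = 0.69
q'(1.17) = -0.24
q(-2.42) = 0.38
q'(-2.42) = -0.30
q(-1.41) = 0.27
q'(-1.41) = 0.04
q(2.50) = 0.86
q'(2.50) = 0.26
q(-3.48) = 0.88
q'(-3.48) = -0.17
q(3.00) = 0.81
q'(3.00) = -0.47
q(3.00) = 0.81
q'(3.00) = -0.47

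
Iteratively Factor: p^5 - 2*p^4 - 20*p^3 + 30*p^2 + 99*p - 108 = (p + 3)*(p^4 - 5*p^3 - 5*p^2 + 45*p - 36) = (p - 4)*(p + 3)*(p^3 - p^2 - 9*p + 9) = (p - 4)*(p - 3)*(p + 3)*(p^2 + 2*p - 3) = (p - 4)*(p - 3)*(p - 1)*(p + 3)*(p + 3)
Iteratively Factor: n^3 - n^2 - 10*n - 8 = (n + 1)*(n^2 - 2*n - 8) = (n - 4)*(n + 1)*(n + 2)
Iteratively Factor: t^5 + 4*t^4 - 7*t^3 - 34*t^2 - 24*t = (t + 4)*(t^4 - 7*t^2 - 6*t) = (t - 3)*(t + 4)*(t^3 + 3*t^2 + 2*t) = (t - 3)*(t + 1)*(t + 4)*(t^2 + 2*t) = t*(t - 3)*(t + 1)*(t + 4)*(t + 2)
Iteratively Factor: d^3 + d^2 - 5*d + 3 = (d + 3)*(d^2 - 2*d + 1) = (d - 1)*(d + 3)*(d - 1)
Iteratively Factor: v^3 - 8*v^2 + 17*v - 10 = (v - 1)*(v^2 - 7*v + 10) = (v - 2)*(v - 1)*(v - 5)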